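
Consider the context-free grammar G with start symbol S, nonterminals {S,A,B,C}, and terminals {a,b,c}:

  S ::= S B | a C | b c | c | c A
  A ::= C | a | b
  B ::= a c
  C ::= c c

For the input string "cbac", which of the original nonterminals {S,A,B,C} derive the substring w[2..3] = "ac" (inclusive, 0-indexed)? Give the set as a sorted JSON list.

Convert to CNF:
  S -> S B | T0 A | T1 C | T2 T0 | c
  A -> T0 T0 | a | b
  B -> T1 T0
  C -> T0 T0
  T0 -> c
  T1 -> a
  T2 -> b

CYK table (by increasing span) (cells [i..j] with 2 ≤ i ≤ j ≤ 3 only):
  cell(2,2) a: {A,T1}  orig:{A}
  cell(3,3) c: {S,T0}  orig:{S}
  cell(2,3) ac: {B}

Original NTs in T[2,3] deriving "ac": ["B"]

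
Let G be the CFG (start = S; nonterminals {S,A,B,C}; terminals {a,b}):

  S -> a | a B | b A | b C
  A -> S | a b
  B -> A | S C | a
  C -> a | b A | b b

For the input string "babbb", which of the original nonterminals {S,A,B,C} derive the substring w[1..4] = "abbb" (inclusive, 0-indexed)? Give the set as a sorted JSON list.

Convert to CNF:
  S -> T0 B | T1 A | T1 C | a
  A -> T0 B | T0 T1 | T1 A | T1 C | a
  B -> S C | T0 B | T0 T1 | T1 A | T1 C | a
  C -> T1 A | T1 T1 | a
  T0 -> a
  T1 -> b

Fill CYK table bottom-up, restricted to cells inside w[1..4]:
  T[1,1] 'a' = {A,B,C,S,T0}  orig:{A,B,C,S}
  T[2,2] 'b' = {T1}  orig:{}
  T[3,3] 'b' = {T1}  orig:{}
  T[4,4] 'b' = {T1}  orig:{}
  T[1,2] 'ab' = {A,B}
  T[2,3] 'bb' = {C}
  T[3,4] 'bb' = {C}
  T[1,3] 'abb' = {B}
  T[2,4] 'bbb' = {A,B,S}
  T[1,4] 'abbb' = {A,B,S}

Original NTs in T[1,4] deriving "abbb": ["A", "B", "S"]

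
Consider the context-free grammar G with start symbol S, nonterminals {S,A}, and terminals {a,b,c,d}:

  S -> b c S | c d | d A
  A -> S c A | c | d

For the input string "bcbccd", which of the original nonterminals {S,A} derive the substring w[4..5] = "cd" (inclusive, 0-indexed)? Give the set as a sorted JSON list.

Convert to CNF:
  S -> T0 T2 | T1 X4 | T2 A
  A -> S X3 | c | d
  T0 -> c
  T1 -> b
  T2 -> d
  X3 -> T0 A
  X4 -> T0 S

CYK fill (cells [i..j] with 4 ≤ i ≤ j ≤ 5 only):
  cell(4,4) c: {A,T0}  orig:{A}
  cell(5,5) d: {A,T2}  orig:{A}
  cell(4,5) cd: {S,X3}  orig:{S}

Original NTs in T[4,5] deriving "cd": ["S"]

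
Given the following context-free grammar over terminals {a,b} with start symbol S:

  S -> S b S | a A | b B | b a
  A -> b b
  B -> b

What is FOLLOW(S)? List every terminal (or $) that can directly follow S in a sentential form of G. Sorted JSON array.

FIRST sets, iterate to fixpoint:
[1]
  A via A→b b: +{b}
  B via B→b: +{b}
  S via S→a A: +{a}
  S via S→b B: +{b}
  S: {a,b}  A: {b}  B: {b}
[2] done
  S: {a,b}  A: {b}  B: {b}

FOLLOW sets:
FOLLOW(S) := {$}
[1]
  S→S b S: FOLLOW(S) ⊇ FIRST(b) = {b}; new: +{b}
  S→a A: FOLLOW(A) ⊇ FOLLOW(S) ⊇ {$,b}; new: +{$,b}
  S→b B: FOLLOW(B) ⊇ FOLLOW(S) ⊇ {$,b}; new: +{$,b}
  FOLLOW(S)={$,b}  FOLLOW(A)={$,b}  FOLLOW(B)={$,b}
[2] (no change)
  FOLLOW(S)={$,b}  FOLLOW(A)={$,b}  FOLLOW(B)={$,b}

FOLLOW(S) = ["$", "b"]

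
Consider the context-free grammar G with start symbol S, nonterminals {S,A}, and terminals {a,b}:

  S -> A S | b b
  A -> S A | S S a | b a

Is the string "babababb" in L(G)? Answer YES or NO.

Convert to CNF:
  S -> A S | T1 T1
  A -> S A | S X2 | T1 T0
  T0 -> a
  T1 -> b
  X2 -> S T0

CYK table (by increasing span):
  cell(0,0) b: {T1}  orig:{}
  cell(1,1) a: {T0}  orig:{}
  cell(2,2) b: {T1}  orig:{}
  cell(3,3) a: {T0}  orig:{}
  cell(4,4) b: {T1}  orig:{}
  cell(5,5) a: {T0}  orig:{}
  cell(6,6) b: {T1}  orig:{}
  cell(7,7) b: {T1}  orig:{}
  cell(0,1) ba: {A}
  cell(1,2) ab: ∅
  cell(2,3) ba: {A}
  cell(3,4) ab: ∅
  cell(4,5) ba: {A}
  cell(5,6) ab: ∅
  cell(6,7) bb: {S}
  cell(0,2) bab: ∅
  cell(1,3) aba: ∅
  cell(2,4) bab: ∅
  cell(3,5) aba: ∅
  cell(4,6) bab: ∅
  cell(5,7) abb: ∅
  cell(0,3) baba: ∅
  cell(1,4) abab: ∅
  cell(2,5) baba: ∅
  cell(3,6) abab: ∅
  cell(4,7) babb: {S}
  cell(0,4) babab: ∅
  cell(1,5) ababa: ∅
  cell(2,6) babab: ∅
  cell(3,7) ababb: ∅
  cell(0,5) bababa: ∅
  cell(1,6) ababab: ∅
  cell(2,7) bababb: {S}
  cell(0,6) bababab: ∅
  cell(1,7) abababb: ∅
  cell(0,7) babababb: {S}

S ∈ T[0,7] ⇒ YES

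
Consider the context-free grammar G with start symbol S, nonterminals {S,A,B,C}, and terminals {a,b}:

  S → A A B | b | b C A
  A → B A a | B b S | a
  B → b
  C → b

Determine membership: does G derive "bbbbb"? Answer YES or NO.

Convert to CNF:
  S -> A X4 | T1 X5 | b
  A -> B X2 | B X3 | a
  B -> b
  C -> b
  T0 -> a
  T1 -> b
  X2 -> A T0
  X3 -> T1 S
  X4 -> A B
  X5 -> C A

CYK fill:
  cell(0,0) b: {B,C,S,T1}  orig:{B,C,S}
  cell(1,1) b: {B,C,S,T1}  orig:{B,C,S}
  cell(2,2) b: {B,C,S,T1}  orig:{B,C,S}
  cell(3,3) b: {B,C,S,T1}  orig:{B,C,S}
  cell(4,4) b: {B,C,S,T1}  orig:{B,C,S}
  cell(0,1) bb: {X3}  orig:{}
  cell(1,2) bb: {X3}  orig:{}
  cell(2,3) bb: {X3}  orig:{}
  cell(3,4) bb: {X3}  orig:{}
  cell(0,2) bbb: {A}
  cell(1,3) bbb: {A}
  cell(2,4) bbb: {A}
  cell(0,3) bbbb: {X4,X5}  orig:{}
  cell(1,4) bbbb: {X4,X5}  orig:{}
  cell(0,4) bbbbb: {S}

S ∈ T[0,4] ⇒ YES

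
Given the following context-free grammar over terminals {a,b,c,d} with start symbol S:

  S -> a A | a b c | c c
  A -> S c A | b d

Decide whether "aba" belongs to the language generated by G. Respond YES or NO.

CNF form of G:
  S -> T0 T0 | T3 A | T3 X5
  A -> S X4 | T1 T2
  T0 -> c
  T1 -> b
  T2 -> d
  T3 -> a
  X4 -> T0 A
  X5 -> T1 T0

CYK table (by increasing span):
  cell(0,0) a: {T3}  orig:{}
  cell(1,1) b: {T1}  orig:{}
  cell(2,2) a: {T3}  orig:{}
  cell(0,1) ab: ∅
  cell(1,2) ba: ∅
  cell(0,2) aba: ∅

S ∉ T[0,2] ⇒ NO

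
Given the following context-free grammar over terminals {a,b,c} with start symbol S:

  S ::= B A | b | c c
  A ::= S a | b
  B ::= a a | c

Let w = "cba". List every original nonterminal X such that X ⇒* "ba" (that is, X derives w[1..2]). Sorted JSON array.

Convert to CNF:
  S -> B A | T1 T1 | b
  A -> S T0 | b
  B -> T0 T0 | c
  T0 -> a
  T1 -> c

Fill CYK table bottom-up, restricted to cells inside w[1..2]:
  cell(1,1) b: {A,S}
  cell(2,2) a: {T0}  orig:{}
  cell(1,2) ba: {A}

Original NTs in T[1,2] deriving "ba": ["A"]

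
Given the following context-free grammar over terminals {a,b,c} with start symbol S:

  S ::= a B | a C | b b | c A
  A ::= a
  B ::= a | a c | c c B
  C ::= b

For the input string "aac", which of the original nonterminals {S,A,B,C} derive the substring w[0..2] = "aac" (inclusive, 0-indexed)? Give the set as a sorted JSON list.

CNF form of G:
  S -> T0 B | T0 C | T1 A | T2 T2
  A -> a
  B -> T0 T1 | T1 X3 | a
  C -> b
  T0 -> a
  T1 -> c
  T2 -> b
  X3 -> T1 B

CYK table (by increasing span), restricted to cells inside w[0..2]:
  cell(0,0) a: {A,B,T0}  orig:{A,B}
  cell(1,1) a: {A,B,T0}  orig:{A,B}
  cell(2,2) c: {T1}  orig:{}
  cell(0,1) aa: {S}
  cell(1,2) ac: {B}
  cell(0,2) aac: {S}

Original NTs in T[0,2] deriving "aac": ["S"]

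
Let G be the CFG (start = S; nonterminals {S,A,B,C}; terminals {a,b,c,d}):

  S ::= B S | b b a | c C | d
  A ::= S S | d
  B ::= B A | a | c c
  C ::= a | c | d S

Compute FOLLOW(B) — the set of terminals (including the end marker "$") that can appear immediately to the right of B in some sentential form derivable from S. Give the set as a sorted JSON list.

Compute FIRST by fixpoint:
iter 1:
  A via A→d: +{d}
  B via B→a: +{a}
  B via B→c c: +{c}
  C via C→a: +{a}
  C via C→c: +{c}
  C via C→d S: +{d}
  S via S→B S: +{a,c}
  S via S→b b a: +{b}
  S via S→d: +{d}
  S: {a,b,c,d}  A: {d}  B: {a,c}  C: {a,c,d}
iter 2:
  A via A→S S: +{a,b,c}
  S: {a,b,c,d}  A: {a,b,c,d}  B: {a,c}  C: {a,c,d}
iter 3: done
  S: {a,b,c,d}  A: {a,b,c,d}  B: {a,c}  C: {a,c,d}

FOLLOW sets:
FOLLOW(S) := {$}
pass 1:
  A→S S: FOLLOW(S) ⊇ FIRST(S) = {a,b,c,d}; new: +{a,b,c,d}
  B→B A: FOLLOW(B) ⊇ FIRST(A) = {a,b,c,d}; new: +{a,b,c,d}
  B→B A: FOLLOW(A) ⊇ FOLLOW(B) ⊇ {a,b,c,d}; new: +{a,b,c,d}
  S→c C: FOLLOW(C) ⊇ FOLLOW(S) ⊇ {$,a,b,c,d}; new: +{$,a,b,c,d}
  S: {$,a,b,c,d}  A: {a,b,c,d}  B: {a,b,c,d}  C: {$,a,b,c,d}
pass 2: (no change)
  S: {$,a,b,c,d}  A: {a,b,c,d}  B: {a,b,c,d}  C: {$,a,b,c,d}

FOLLOW(B) = ["a", "b", "c", "d"]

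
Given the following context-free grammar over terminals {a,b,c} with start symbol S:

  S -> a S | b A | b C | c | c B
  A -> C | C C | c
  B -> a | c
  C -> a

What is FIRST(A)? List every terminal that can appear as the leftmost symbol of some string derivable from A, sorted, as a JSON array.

FIRST sets, iterate to fixpoint:
pass 1:
  A via A→c: +{c}
  B via B→a: +{a}
  B via B→c: +{c}
  C via C→a: +{a}
  S via S→a S: +{a}
  S via S→b A: +{b}
  S via S→c: +{c}
  S: {a,b,c}  A: {c}  B: {a,c}  C: {a}
pass 2:
  A via A→C: +{a}
  S: {a,b,c}  A: {a,c}  B: {a,c}  C: {a}
pass 3: — fixpoint
  S: {a,b,c}  A: {a,c}  B: {a,c}  C: {a}

FIRST(A) = ["a", "c"]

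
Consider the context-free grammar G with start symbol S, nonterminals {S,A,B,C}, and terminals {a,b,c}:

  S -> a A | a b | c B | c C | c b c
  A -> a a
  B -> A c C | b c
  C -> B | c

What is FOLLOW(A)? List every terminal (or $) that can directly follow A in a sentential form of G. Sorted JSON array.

FIRST iteration:
iter 1:
  A via A→a a: +{a}
  B via B→A c C: +{a}
  B via B→b c: +{b}
  C via C→B: +{a,b}
  C via C→c: +{c}
  S via S→a A: +{a}
  S via S→c B: +{c}
  FIRST(S)={a,c}  FIRST(A)={a}  FIRST(B)={a,b}  FIRST(C)={a,b,c}
iter 2: (no change)
  FIRST(S)={a,c}  FIRST(A)={a}  FIRST(B)={a,b}  FIRST(C)={a,b,c}

Compute FOLLOW by fixpoint:
initialize: $ ∈ FOLLOW(S)
[1]
  B→A c C: FOLLOW(A) ⊇ FIRST(c) = {c}; new: +{c}
  S→a A: FOLLOW(A) ⊇ FOLLOW(S) ⊇ {$}; new: +{$}
  S→c B: FOLLOW(B) ⊇ FOLLOW(S) ⊇ {$}; new: +{$}
  S→c C: FOLLOW(C) ⊇ FOLLOW(S) ⊇ {$}; new: +{$}
  S: {$}  A: {$,c}  B: {$}  C: {$}
[2] (no change)
  S: {$}  A: {$,c}  B: {$}  C: {$}

FOLLOW(A) = ["$", "c"]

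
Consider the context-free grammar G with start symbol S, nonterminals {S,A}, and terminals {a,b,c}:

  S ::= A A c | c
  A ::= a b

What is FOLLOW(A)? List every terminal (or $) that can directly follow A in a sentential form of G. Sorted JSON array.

FIRST iteration:
[1]
  A via A→a b: +{a}
  S via S→A A c: +{a}
  S via S→c: +{c}
  FIRST(S)={a,c}  FIRST(A)={a}
[2] done
  FIRST(S)={a,c}  FIRST(A)={a}

Compute FOLLOW by fixpoint:
FOLLOW(S) := {$}
round 1:
  S→A A c: FOLLOW(A) ⊇ FIRST(A) = {a}; new: +{a}
  S→A A c: FOLLOW(A) ⊇ FIRST(c) = {c}; new: +{c}
  FOLLOW(S)={$}  FOLLOW(A)={a,c}
round 2: (no change)
  FOLLOW(S)={$}  FOLLOW(A)={a,c}

FOLLOW(A) = ["a", "c"]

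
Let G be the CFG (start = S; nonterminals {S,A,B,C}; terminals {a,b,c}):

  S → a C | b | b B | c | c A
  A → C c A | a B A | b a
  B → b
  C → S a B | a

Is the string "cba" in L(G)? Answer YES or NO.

Convert to CNF:
  S -> T0 A | T1 C | T2 B | b | c
  A -> C X3 | T1 X4 | T2 T1
  B -> b
  C -> S X5 | a
  T0 -> c
  T1 -> a
  T2 -> b
  X3 -> T0 A
  X4 -> B A
  X5 -> T1 B

CYK table (by increasing span):
  T[0,0] 'c' = {S,T0}  orig:{S}
  T[1,1] 'b' = {B,S,T2}  orig:{B,S}
  T[2,2] 'a' = {C,T1}  orig:{C}
  T[0,1] 'cb' = ∅
  T[1,2] 'ba' = {A}
  T[0,2] 'cba' = {S,X3}  orig:{S}

S ∈ T[0,2] ⇒ YES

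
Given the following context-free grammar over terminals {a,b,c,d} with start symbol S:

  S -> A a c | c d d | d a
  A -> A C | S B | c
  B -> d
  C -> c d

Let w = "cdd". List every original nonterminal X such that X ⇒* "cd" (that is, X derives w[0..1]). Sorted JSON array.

CNF form of G:
  S -> A X3 | T0 X4 | T1 T2
  A -> A C | S B | c
  B -> d
  C -> T0 T1
  T0 -> c
  T1 -> d
  T2 -> a
  X3 -> T2 T0
  X4 -> T1 T1

CYK table (by increasing span) — only the sub-triangle for w[0..1]:
  cell(0,0) c: {A,T0}  orig:{A}
  cell(1,1) d: {B,T1}  orig:{B}
  cell(0,1) cd: {C}

Original NTs in T[0,1] deriving "cd": ["C"]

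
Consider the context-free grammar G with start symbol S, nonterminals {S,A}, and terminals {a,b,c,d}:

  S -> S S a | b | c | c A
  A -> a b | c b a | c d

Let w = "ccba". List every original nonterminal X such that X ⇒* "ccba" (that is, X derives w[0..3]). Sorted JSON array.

CNF form of G:
  S -> S X5 | T2 A | b | c
  A -> T0 T1 | T2 T3 | T2 X4
  T0 -> a
  T1 -> b
  T2 -> c
  T3 -> d
  X4 -> T1 T0
  X5 -> S T0

CYK fill, restricted to cells inside w[0..3]:
  T[0,0] 'c' = {S,T2}  orig:{S}
  T[1,1] 'c' = {S,T2}  orig:{S}
  T[2,2] 'b' = {S,T1}  orig:{S}
  T[3,3] 'a' = {T0}  orig:{}
  T[0,1] 'cc' = ∅
  T[1,2] 'cb' = ∅
  T[2,3] 'ba' = {X4,X5}  orig:{}
  T[0,2] 'ccb' = ∅
  T[1,3] 'cba' = {A,S}
  T[0,3] 'ccba' = {S}

Original NTs in T[0,3] deriving "ccba": ["S"]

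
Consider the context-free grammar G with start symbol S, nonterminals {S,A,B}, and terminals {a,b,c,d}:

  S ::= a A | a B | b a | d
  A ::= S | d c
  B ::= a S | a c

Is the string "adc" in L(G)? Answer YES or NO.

Convert to CNF:
  S -> T0 A | T0 B | T1 T0 | d
  A -> T0 A | T0 B | T1 T0 | T2 T3 | d
  B -> T0 S | T0 T3
  T0 -> a
  T1 -> b
  T2 -> d
  T3 -> c

CYK table (by increasing span):
  T[0,0] 'a' = {T0}  orig:{}
  T[1,1] 'd' = {A,S,T2}  orig:{A,S}
  T[2,2] 'c' = {T3}  orig:{}
  T[0,1] 'ad' = {A,B,S}
  T[1,2] 'dc' = {A}
  T[0,2] 'adc' = {A,S}

S ∈ T[0,2] ⇒ YES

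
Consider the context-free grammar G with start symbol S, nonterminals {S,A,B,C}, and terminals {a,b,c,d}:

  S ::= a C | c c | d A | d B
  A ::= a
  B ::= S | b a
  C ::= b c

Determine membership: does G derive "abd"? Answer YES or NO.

CNF form of G:
  S -> T0 C | T2 T2 | T3 A | T3 B
  A -> a
  B -> T0 C | T1 T0 | T2 T2 | T3 A | T3 B
  C -> T1 T2
  T0 -> a
  T1 -> b
  T2 -> c
  T3 -> d

CYK fill:
  [0..0]={A,T0}  "a"  orig:{A}
  [1..1]={T1}  "b"  orig:{}
  [2..2]={T3}  "d"  orig:{}
  [0..1]=∅  "ab"
  [1..2]=∅  "bd"
  [0..2]=∅  "abd"

S ∉ T[0,2] ⇒ NO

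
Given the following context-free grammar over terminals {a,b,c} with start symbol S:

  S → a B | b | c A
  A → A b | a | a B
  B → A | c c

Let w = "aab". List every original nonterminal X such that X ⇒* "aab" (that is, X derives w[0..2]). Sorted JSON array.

CNF form of G:
  S -> T1 B | T2 A | b
  A -> A T0 | T1 B | a
  B -> A T0 | T1 B | T2 T2 | a
  T0 -> b
  T1 -> a
  T2 -> c

CYK fill (cells [i..j] with 0 ≤ i ≤ j ≤ 2 only):
  T[0,0] 'a' = {A,B,T1}  orig:{A,B}
  T[1,1] 'a' = {A,B,T1}  orig:{A,B}
  T[2,2] 'b' = {S,T0}  orig:{S}
  T[0,1] 'aa' = {A,B,S}
  T[1,2] 'ab' = {A,B}
  T[0,2] 'aab' = {A,B,S}

Original NTs in T[0,2] deriving "aab": ["A", "B", "S"]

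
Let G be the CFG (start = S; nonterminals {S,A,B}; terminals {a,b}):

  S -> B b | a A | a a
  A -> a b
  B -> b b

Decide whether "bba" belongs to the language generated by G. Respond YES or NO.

Convert to CNF:
  S -> B T1 | T0 A | T0 T0
  A -> T0 T1
  B -> T1 T1
  T0 -> a
  T1 -> b

CYK fill:
  [0..0]={T1}  "b"  orig:{}
  [1..1]={T1}  "b"  orig:{}
  [2..2]={T0}  "a"  orig:{}
  [0..1]={B}  "bb"
  [1..2]=∅  "ba"
  [0..2]=∅  "bba"

S ∉ T[0,2] ⇒ NO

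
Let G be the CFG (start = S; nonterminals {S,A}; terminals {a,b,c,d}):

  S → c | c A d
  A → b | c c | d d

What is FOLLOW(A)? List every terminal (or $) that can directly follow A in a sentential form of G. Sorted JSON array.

Compute FIRST by fixpoint:
[1]
  A via A→b: +{b}
  A via A→c c: +{c}
  A via A→d d: +{d}
  S via S→c: +{c}
  FIRST(S)={c}  FIRST(A)={b,c,d}
[2] done
  FIRST(S)={c}  FIRST(A)={b,c,d}

FOLLOW iteration:
FOLLOW(S) := {$}
iter 1:
  S→c A d: FOLLOW(A) ⊇ FIRST(d) = {d}; new: +{d}
  S: {$}  A: {d}
iter 2: — fixpoint
  S: {$}  A: {d}

FOLLOW(A) = ["d"]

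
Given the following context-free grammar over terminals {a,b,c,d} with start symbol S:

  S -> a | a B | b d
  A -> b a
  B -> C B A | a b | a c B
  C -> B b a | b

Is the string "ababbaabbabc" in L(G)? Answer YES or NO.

CNF form of G:
  S -> T0 T3 | T1 B | a
  A -> T0 T1
  B -> C X4 | T1 T0 | T1 X5
  C -> B X6 | b
  T0 -> b
  T1 -> a
  T2 -> c
  T3 -> d
  X4 -> B A
  X5 -> T2 B
  X6 -> T0 T1

CYK table (by increasing span):
  [0..0]={S,T1}  "a"  orig:{S}
  [1..1]={C,T0}  "b"  orig:{C}
  [2..2]={S,T1}  "a"  orig:{S}
  [3..3]={C,T0}  "b"  orig:{C}
  [4..4]={C,T0}  "b"  orig:{C}
  [5..5]={S,T1}  "a"  orig:{S}
  [6..6]={S,T1}  "a"  orig:{S}
  [7..7]={C,T0}  "b"  orig:{C}
  [8..8]={C,T0}  "b"  orig:{C}
  [9..9]={S,T1}  "a"  orig:{S}
  [10..10]={C,T0}  "b"  orig:{C}
  [11..11]={T2}  "c"  orig:{}
  [0..1]={B}  "ab"
  [1..2]={A,X6}  "ba"  orig:{A}
  [2..3]={B}  "ab"
  [3..4]=∅  "bb"
  [4..5]={A,X6}  "ba"  orig:{A}
  [5..6]=∅  "aa"
  [6..7]={B}  "ab"
  [7..8]=∅  "bb"
  [8..9]={A,X6}  "ba"  orig:{A}
  [9..10]={B}  "ab"
  [10..11]=∅  "bc"
  [0..2]=∅  "aba"
  [1..3]=∅  "bab"
  [2..4]=∅  "abb"
  [3..5]=∅  "bba"
  [4..6]=∅  "baa"
  [5..7]={S}  "aab"
  [6..8]=∅  "abb"
  [7..9]=∅  "bba"
  [8..10]=∅  "bab"
  [9..11]=∅  "abc"
  [0..3]=∅  "abab"
  [1..4]=∅  "babb"
  [2..5]={C,X4}  "abba"  orig:{C}
  [3..6]=∅  "bbaa"
  [4..7]=∅  "baab"
  [5..8]=∅  "aabb"
  [6..9]={C,X4}  "abba"  orig:{C}
  [7..10]=∅  "bbab"
  [8..11]=∅  "babc"
  [0..4]=∅  "ababb"
  [1..5]={B}  "babba"
  [2..6]=∅  "abbaa"
  [3..7]=∅  "bbaab"
  [4..8]=∅  "baabb"
  [5..9]=∅  "aabba"
  [6..10]=∅  "abbab"
  [7..11]=∅  "bbabc"
  [0..5]={S}  "ababba"
  [1..6]=∅  "babbaa"
  [2..7]=∅  "abbaab"
  [3..8]=∅  "bbaabb"
  [4..9]=∅  "baabba"
  [5..10]=∅  "aabbab"
  [6..11]=∅  "abbabc"
  [0..6]=∅  "ababbaa"
  [1..7]=∅  "babbaab"
  [2..8]=∅  "abbaabb"
  [3..9]=∅  "bbaabba"
  [4..10]=∅  "baabbab"
  [5..11]=∅  "aabbabc"
  [0..7]=∅  "ababbaab"
  [1..8]=∅  "babbaabb"
  [2..9]={B}  "abbaabba"
  [3..10]=∅  "bbaabbab"
  [4..11]=∅  "baabbabc"
  [0..8]=∅  "ababbaabb"
  [1..9]=∅  "babbaabba"
  [2..10]=∅  "abbaabbab"
  [3..11]=∅  "bbaabbabc"
  [0..9]=∅  "ababbaabba"
  [1..10]=∅  "babbaabbab"
  [2..11]=∅  "abbaabbabc"
  [0..10]=∅  "ababbaabbab"
  [1..11]=∅  "babbaabbabc"
  [0..11]=∅  "ababbaabbabc"

S ∉ T[0,11] ⇒ NO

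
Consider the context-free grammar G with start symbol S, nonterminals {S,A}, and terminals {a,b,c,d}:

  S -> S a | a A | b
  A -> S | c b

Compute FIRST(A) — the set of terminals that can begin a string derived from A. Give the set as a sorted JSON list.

Compute FIRST by fixpoint:
round 1:
  A via A→c b: +{c}
  S via S→a A: +{a}
  S via S→b: +{b}
  S: {a,b}  A: {c}
round 2:
  A via A→S: +{a,b}
  S: {a,b}  A: {a,b,c}
round 3: (stable)
  S: {a,b}  A: {a,b,c}

FIRST(A) = ["a", "b", "c"]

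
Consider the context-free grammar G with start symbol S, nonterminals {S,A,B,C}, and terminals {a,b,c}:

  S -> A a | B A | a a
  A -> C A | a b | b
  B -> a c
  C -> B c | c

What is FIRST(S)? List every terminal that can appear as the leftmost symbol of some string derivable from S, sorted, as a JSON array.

FIRST sets, iterate to fixpoint:
iter 1:
  A via A→a b: +{a}
  A via A→b: +{b}
  B via B→a c: +{a}
  C via C→B c: +{a}
  C via C→c: +{c}
  S via S→A a: +{a,b}
  FIRST[S]={a,b}  FIRST[A]={a,b}  FIRST[B]={a}  FIRST[C]={a,c}
iter 2:
  A via A→C A: +{c}
  S via S→A a: +{c}
  FIRST[S]={a,b,c}  FIRST[A]={a,b,c}  FIRST[B]={a}  FIRST[C]={a,c}
iter 3: done
  FIRST[S]={a,b,c}  FIRST[A]={a,b,c}  FIRST[B]={a}  FIRST[C]={a,c}

FIRST(S) = ["a", "b", "c"]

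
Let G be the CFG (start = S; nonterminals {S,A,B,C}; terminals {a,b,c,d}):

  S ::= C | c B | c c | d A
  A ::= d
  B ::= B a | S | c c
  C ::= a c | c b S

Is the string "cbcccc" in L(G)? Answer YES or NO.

Convert to CNF:
  S -> T0 T1 | T1 B | T1 T1 | T1 X6 | T3 A
  A -> d
  B -> B T0 | T0 T1 | T1 B | T1 T1 | T1 X4 | T3 A
  C -> T0 T1 | T1 X5
  T0 -> a
  T1 -> c
  T2 -> b
  T3 -> d
  X4 -> T2 S
  X5 -> T2 S
  X6 -> T2 S

CYK table (by increasing span):
  cell(0,0) c: {T1}  orig:{}
  cell(1,1) b: {T2}  orig:{}
  cell(2,2) c: {T1}  orig:{}
  cell(3,3) c: {T1}  orig:{}
  cell(4,4) c: {T1}  orig:{}
  cell(5,5) c: {T1}  orig:{}
  cell(0,1) cb: ∅
  cell(1,2) bc: ∅
  cell(2,3) cc: {B,S}
  cell(3,4) cc: {B,S}
  cell(4,5) cc: {B,S}
  cell(0,2) cbc: ∅
  cell(1,3) bcc: {X4,X5,X6}  orig:{}
  cell(2,4) ccc: {B,S}
  cell(3,5) ccc: {B,S}
  cell(0,3) cbcc: {B,C,S}
  cell(1,4) bccc: {X4,X5,X6}  orig:{}
  cell(2,5) cccc: {B,S}
  cell(0,4) cbccc: {B,C,S}
  cell(1,5) bcccc: {X4,X5,X6}  orig:{}
  cell(0,5) cbcccc: {B,C,S}

S ∈ T[0,5] ⇒ YES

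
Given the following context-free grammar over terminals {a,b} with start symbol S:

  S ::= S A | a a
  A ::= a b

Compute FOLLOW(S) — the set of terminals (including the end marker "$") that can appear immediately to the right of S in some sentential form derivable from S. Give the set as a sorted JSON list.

FIRST iteration:
iter 1:
  A via A→a b: +{a}
  S via S→a a: +{a}
  FIRST[S]={a}  FIRST[A]={a}
iter 2: (stable)
  FIRST[S]={a}  FIRST[A]={a}

FOLLOW iteration:
FOLLOW(S) := {$}
round 1:
  S→S A: FOLLOW(S) ⊇ FIRST(A) = {a}; new: +{a}
  S→S A: FOLLOW(A) ⊇ FOLLOW(S) ⊇ {$,a}; new: +{$,a}
  FOLLOW(S)={$,a}  FOLLOW(A)={$,a}
round 2: — fixpoint
  FOLLOW(S)={$,a}  FOLLOW(A)={$,a}

FOLLOW(S) = ["$", "a"]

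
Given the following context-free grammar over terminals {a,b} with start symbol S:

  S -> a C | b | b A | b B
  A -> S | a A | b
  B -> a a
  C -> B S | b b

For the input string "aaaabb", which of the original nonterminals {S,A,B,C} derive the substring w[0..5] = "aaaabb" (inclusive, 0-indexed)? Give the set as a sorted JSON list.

Convert to CNF:
  S -> T0 C | T1 A | T1 B | b
  A -> T0 A | T0 C | T1 A | T1 B | b
  B -> T0 T0
  C -> B S | T1 T1
  T0 -> a
  T1 -> b

CYK table (by increasing span) — only the sub-triangle for w[0..5]:
  T[0,0] 'a' = {T0}  orig:{}
  T[1,1] 'a' = {T0}  orig:{}
  T[2,2] 'a' = {T0}  orig:{}
  T[3,3] 'a' = {T0}  orig:{}
  T[4,4] 'b' = {A,S,T1}  orig:{A,S}
  T[5,5] 'b' = {A,S,T1}  orig:{A,S}
  T[0,1] 'aa' = {B}
  T[1,2] 'aa' = {B}
  T[2,3] 'aa' = {B}
  T[3,4] 'ab' = {A}
  T[4,5] 'bb' = {A,C,S}
  T[0,2] 'aaa' = ∅
  T[1,3] 'aaa' = ∅
  T[2,4] 'aab' = {A,C}
  T[3,5] 'abb' = {A,S}
  T[0,3] 'aaaa' = ∅
  T[1,4] 'aaab' = {A,S}
  T[2,5] 'aabb' = {A,C}
  T[0,4] 'aaaab' = {A}
  T[1,5] 'aaabb' = {A,C,S}
  T[0,5] 'aaaabb' = {A,S}

Original NTs in T[0,5] deriving "aaaabb": ["A", "S"]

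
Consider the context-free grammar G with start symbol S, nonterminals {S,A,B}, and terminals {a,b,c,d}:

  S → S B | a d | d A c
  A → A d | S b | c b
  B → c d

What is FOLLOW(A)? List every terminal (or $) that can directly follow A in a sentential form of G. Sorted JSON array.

FIRST sets, iterate to fixpoint:
pass 1:
  A via A→c b: +{c}
  B via B→c d: +{c}
  S via S→a d: +{a}
  S via S→d A c: +{d}
  FIRST(S)={a,d}  FIRST(A)={c}  FIRST(B)={c}
pass 2:
  A via A→S b: +{a,d}
  FIRST(S)={a,d}  FIRST(A)={a,c,d}  FIRST(B)={c}
pass 3: (stable)
  FIRST(S)={a,d}  FIRST(A)={a,c,d}  FIRST(B)={c}

Compute FOLLOW by fixpoint:
initialize: $ ∈ FOLLOW(S)
round 1:
  A→A d: FOLLOW(A) ⊇ FIRST(d) = {d}; new: +{d}
  A→S b: FOLLOW(S) ⊇ FIRST(b) = {b}; new: +{b}
  S→S B: FOLLOW(S) ⊇ FIRST(B) = {c}; new: +{c}
  S→S B: FOLLOW(B) ⊇ FOLLOW(S) ⊇ {$,b,c}; new: +{$,b,c}
  S→d A c: FOLLOW(A) ⊇ FIRST(c) = {c}; new: +{c}
  S: {$,b,c}  A: {c,d}  B: {$,b,c}
round 2: (no change)
  S: {$,b,c}  A: {c,d}  B: {$,b,c}

FOLLOW(A) = ["c", "d"]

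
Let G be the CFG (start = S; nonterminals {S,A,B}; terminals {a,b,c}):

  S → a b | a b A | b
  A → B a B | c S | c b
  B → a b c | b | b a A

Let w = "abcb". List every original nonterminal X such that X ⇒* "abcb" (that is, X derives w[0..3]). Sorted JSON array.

Convert to CNF:
  S -> T0 T2 | T0 X6 | b
  A -> B X3 | T1 S | T1 T2
  B -> T0 X4 | T2 X5 | b
  T0 -> a
  T1 -> c
  T2 -> b
  X3 -> T0 B
  X4 -> T2 T1
  X5 -> T0 A
  X6 -> T2 A

CYK fill (cells [i..j] with 0 ≤ i ≤ j ≤ 3 only):
  T[0,0] 'a' = {T0}  orig:{}
  T[1,1] 'b' = {B,S,T2}  orig:{B,S}
  T[2,2] 'c' = {T1}  orig:{}
  T[3,3] 'b' = {B,S,T2}  orig:{B,S}
  T[0,1] 'ab' = {S,X3}  orig:{S}
  T[1,2] 'bc' = {X4}  orig:{}
  T[2,3] 'cb' = {A}
  T[0,2] 'abc' = {B}
  T[1,3] 'bcb' = {X6}  orig:{}
  T[0,3] 'abcb' = {S}

Original NTs in T[0,3] deriving "abcb": ["S"]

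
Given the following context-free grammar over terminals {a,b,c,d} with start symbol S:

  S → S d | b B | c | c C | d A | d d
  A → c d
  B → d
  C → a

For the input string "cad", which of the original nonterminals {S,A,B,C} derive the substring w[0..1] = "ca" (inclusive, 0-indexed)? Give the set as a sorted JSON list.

Convert to CNF:
  S -> S T1 | T0 C | T1 A | T1 T1 | T2 B | c
  A -> T0 T1
  B -> d
  C -> a
  T0 -> c
  T1 -> d
  T2 -> b

CYK fill — only the sub-triangle for w[0..1]:
  cell(0,0) c: {S,T0}  orig:{S}
  cell(1,1) a: {C}
  cell(0,1) ca: {S}

Original NTs in T[0,1] deriving "ca": ["S"]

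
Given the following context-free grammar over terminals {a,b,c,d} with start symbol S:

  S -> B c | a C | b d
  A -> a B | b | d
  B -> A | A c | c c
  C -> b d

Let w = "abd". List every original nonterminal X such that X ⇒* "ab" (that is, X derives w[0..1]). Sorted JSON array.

Convert to CNF:
  S -> B T1 | T0 C | T2 T3
  A -> T0 B | b | d
  B -> A T1 | T0 B | T1 T1 | b | d
  C -> T2 T3
  T0 -> a
  T1 -> c
  T2 -> b
  T3 -> d

Fill CYK table bottom-up, restricted to cells inside w[0..1]:
  cell(0,0) a: {T0}  orig:{}
  cell(1,1) b: {A,B,T2}  orig:{A,B}
  cell(0,1) ab: {A,B}

Original NTs in T[0,1] deriving "ab": ["A", "B"]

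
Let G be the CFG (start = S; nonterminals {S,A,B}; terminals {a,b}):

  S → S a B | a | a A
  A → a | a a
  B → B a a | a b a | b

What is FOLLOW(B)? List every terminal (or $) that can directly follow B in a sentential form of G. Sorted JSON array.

FIRST iteration:
round 1:
  A via A→a: +{a}
  B via B→a b a: +{a}
  B via B→b: +{b}
  S via S→a: +{a}
  FIRST[S]={a}  FIRST[A]={a}  FIRST[B]={a,b}
round 2: — fixpoint
  FIRST[S]={a}  FIRST[A]={a}  FIRST[B]={a,b}

FOLLOW iteration:
seed FOLLOW(S) with $
round 1:
  B→B a a: FOLLOW(B) ⊇ FIRST(a) = {a}; new: +{a}
  S→S a B: FOLLOW(S) ⊇ FIRST(a) = {a}; new: +{a}
  S→S a B: FOLLOW(B) ⊇ FOLLOW(S) ⊇ {$,a}; new: +{$}
  S→a A: FOLLOW(A) ⊇ FOLLOW(S) ⊇ {$,a}; new: +{$,a}
  FOLLOW[S]={$,a}  FOLLOW[A]={$,a}  FOLLOW[B]={$,a}
round 2: — fixpoint
  FOLLOW[S]={$,a}  FOLLOW[A]={$,a}  FOLLOW[B]={$,a}

FOLLOW(B) = ["$", "a"]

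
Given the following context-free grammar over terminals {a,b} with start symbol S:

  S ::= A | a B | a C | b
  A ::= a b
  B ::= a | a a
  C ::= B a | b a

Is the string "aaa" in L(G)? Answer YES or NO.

Convert to CNF:
  S -> T0 B | T0 C | T0 T1 | b
  A -> T0 T1
  B -> T0 T0 | a
  C -> B T0 | T1 T0
  T0 -> a
  T1 -> b

Fill CYK table bottom-up:
  cell(0,0) a: {B,T0}  orig:{B}
  cell(1,1) a: {B,T0}  orig:{B}
  cell(2,2) a: {B,T0}  orig:{B}
  cell(0,1) aa: {B,C,S}
  cell(1,2) aa: {B,C,S}
  cell(0,2) aaa: {C,S}

S ∈ T[0,2] ⇒ YES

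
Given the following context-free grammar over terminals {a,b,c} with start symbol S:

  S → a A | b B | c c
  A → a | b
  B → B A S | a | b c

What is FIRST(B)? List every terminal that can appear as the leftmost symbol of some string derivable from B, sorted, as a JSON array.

Compute FIRST by fixpoint:
round 1:
  A via A→a: +{a}
  A via A→b: +{b}
  B via B→a: +{a}
  B via B→b c: +{b}
  S via S→a A: +{a}
  S via S→b B: +{b}
  S via S→c c: +{c}
  FIRST(S)={a,b,c}  FIRST(A)={a,b}  FIRST(B)={a,b}
round 2: (no change)
  FIRST(S)={a,b,c}  FIRST(A)={a,b}  FIRST(B)={a,b}

FIRST(B) = ["a", "b"]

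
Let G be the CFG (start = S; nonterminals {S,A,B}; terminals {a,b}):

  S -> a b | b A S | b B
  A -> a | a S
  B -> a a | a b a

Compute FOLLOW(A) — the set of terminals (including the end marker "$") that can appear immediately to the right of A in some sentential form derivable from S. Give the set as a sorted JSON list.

FIRST iteration:
round 1:
  A via A→a: +{a}
  B via B→a a: +{a}
  S via S→a b: +{a}
  S via S→b A S: +{b}
  FIRST[S]={a,b}  FIRST[A]={a}  FIRST[B]={a}
round 2: done
  FIRST[S]={a,b}  FIRST[A]={a}  FIRST[B]={a}

FOLLOW iteration:
FOLLOW(S) := {$}
iter 1:
  S→b A S: FOLLOW(A) ⊇ FIRST(S) = {a,b}; new: +{a,b}
  S→b B: FOLLOW(B) ⊇ FOLLOW(S) ⊇ {$}; new: +{$}
  S: {$}  A: {a,b}  B: {$}
iter 2:
  A→a S: FOLLOW(S) ⊇ FOLLOW(A) ⊇ {a,b}; new: +{a,b}
  S→b B: FOLLOW(B) ⊇ FOLLOW(S) ⊇ {$,a,b}; new: +{a,b}
  S: {$,a,b}  A: {a,b}  B: {$,a,b}
iter 3: done
  S: {$,a,b}  A: {a,b}  B: {$,a,b}

FOLLOW(A) = ["a", "b"]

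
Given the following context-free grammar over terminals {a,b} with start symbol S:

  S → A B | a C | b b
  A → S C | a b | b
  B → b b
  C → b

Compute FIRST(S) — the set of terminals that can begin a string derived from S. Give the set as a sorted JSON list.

Compute FIRST by fixpoint:
pass 1:
  A via A→a b: +{a}
  A via A→b: +{b}
  B via B→b b: +{b}
  C via C→b: +{b}
  S via S→A B: +{a,b}
  FIRST(S)={a,b}  FIRST(A)={a,b}  FIRST(B)={b}  FIRST(C)={b}
pass 2: — fixpoint
  FIRST(S)={a,b}  FIRST(A)={a,b}  FIRST(B)={b}  FIRST(C)={b}

FIRST(S) = ["a", "b"]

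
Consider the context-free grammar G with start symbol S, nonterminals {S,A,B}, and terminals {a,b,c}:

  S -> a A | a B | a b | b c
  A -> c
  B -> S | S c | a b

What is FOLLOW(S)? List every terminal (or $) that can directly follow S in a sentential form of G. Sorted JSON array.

FIRST iteration:
round 1:
  A via A→c: +{c}
  B via B→a b: +{a}
  S via S→a A: +{a}
  S via S→b c: +{b}
  S: {a,b}  A: {c}  B: {a}
round 2:
  B via B→S: +{b}
  S: {a,b}  A: {c}  B: {a,b}
round 3: done
  S: {a,b}  A: {c}  B: {a,b}

FOLLOW iteration:
initialize: $ ∈ FOLLOW(S)
[1]
  B→S c: FOLLOW(S) ⊇ FIRST(c) = {c}; new: +{c}
  S→a A: FOLLOW(A) ⊇ FOLLOW(S) ⊇ {$,c}; new: +{$,c}
  S→a B: FOLLOW(B) ⊇ FOLLOW(S) ⊇ {$,c}; new: +{$,c}
  FOLLOW(S)={$,c}  FOLLOW(A)={$,c}  FOLLOW(B)={$,c}
[2] (no change)
  FOLLOW(S)={$,c}  FOLLOW(A)={$,c}  FOLLOW(B)={$,c}

FOLLOW(S) = ["$", "c"]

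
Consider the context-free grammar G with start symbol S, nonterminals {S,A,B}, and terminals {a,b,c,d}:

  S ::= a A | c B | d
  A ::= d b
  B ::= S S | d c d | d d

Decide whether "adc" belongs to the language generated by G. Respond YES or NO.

CNF form of G:
  S -> T2 B | T3 A | d
  A -> T0 T1
  B -> S S | T0 T0 | T0 X4
  T0 -> d
  T1 -> b
  T2 -> c
  T3 -> a
  X4 -> T2 T0

Fill CYK table bottom-up:
  cell(0,0) a: {T3}  orig:{}
  cell(1,1) d: {S,T0}  orig:{S}
  cell(2,2) c: {T2}  orig:{}
  cell(0,1) ad: ∅
  cell(1,2) dc: ∅
  cell(0,2) adc: ∅

S ∉ T[0,2] ⇒ NO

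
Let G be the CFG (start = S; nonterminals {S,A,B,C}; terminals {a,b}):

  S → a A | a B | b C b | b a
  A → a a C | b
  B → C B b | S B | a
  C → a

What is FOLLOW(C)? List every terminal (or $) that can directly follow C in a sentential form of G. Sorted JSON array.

FIRST iteration:
pass 1:
  A via A→a a C: +{a}
  A via A→b: +{b}
  B via B→a: +{a}
  C via C→a: +{a}
  S via S→a A: +{a}
  S via S→b C b: +{b}
  FIRST[S]={a,b}  FIRST[A]={a,b}  FIRST[B]={a}  FIRST[C]={a}
pass 2:
  B via B→S B: +{b}
  FIRST[S]={a,b}  FIRST[A]={a,b}  FIRST[B]={a,b}  FIRST[C]={a}
pass 3: done
  FIRST[S]={a,b}  FIRST[A]={a,b}  FIRST[B]={a,b}  FIRST[C]={a}

FOLLOW iteration:
FOLLOW(S) := {$}
iter 1:
  B→C B b: FOLLOW(C) ⊇ FIRST(B) = {a,b}; new: +{a,b}
  B→C B b: FOLLOW(B) ⊇ FIRST(b) = {b}; new: +{b}
  B→S B: FOLLOW(S) ⊇ FIRST(B) = {a,b}; new: +{a,b}
  S→a A: FOLLOW(A) ⊇ FOLLOW(S) ⊇ {$,a,b}; new: +{$,a,b}
  S→a B: FOLLOW(B) ⊇ FOLLOW(S) ⊇ {$,a,b}; new: +{$,a}
  S: {$,a,b}  A: {$,a,b}  B: {$,a,b}  C: {a,b}
iter 2:
  A→a a C: FOLLOW(C) ⊇ FOLLOW(A) ⊇ {$,a,b}; new: +{$}
  S: {$,a,b}  A: {$,a,b}  B: {$,a,b}  C: {$,a,b}
iter 3: (no change)
  S: {$,a,b}  A: {$,a,b}  B: {$,a,b}  C: {$,a,b}

FOLLOW(C) = ["$", "a", "b"]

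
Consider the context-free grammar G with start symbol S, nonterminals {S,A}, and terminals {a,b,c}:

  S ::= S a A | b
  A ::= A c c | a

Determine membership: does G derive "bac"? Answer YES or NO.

Convert to CNF:
  S -> S X3 | b
  A -> A X2 | a
  T0 -> c
  T1 -> a
  X2 -> T0 T0
  X3 -> T1 A

CYK table (by increasing span):
  T[0,0] 'b' = {S}
  T[1,1] 'a' = {A,T1}  orig:{A}
  T[2,2] 'c' = {T0}  orig:{}
  T[0,1] 'ba' = ∅
  T[1,2] 'ac' = ∅
  T[0,2] 'bac' = ∅

S ∉ T[0,2] ⇒ NO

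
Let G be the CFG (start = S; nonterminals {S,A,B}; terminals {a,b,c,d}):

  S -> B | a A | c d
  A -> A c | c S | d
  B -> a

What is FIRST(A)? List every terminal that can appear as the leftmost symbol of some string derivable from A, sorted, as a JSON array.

Compute FIRST by fixpoint:
iter 1:
  A via A→c S: +{c}
  A via A→d: +{d}
  B via B→a: +{a}
  S via S→B: +{a}
  S via S→c d: +{c}
  FIRST(S)={a,c}  FIRST(A)={c,d}  FIRST(B)={a}
iter 2: (no change)
  FIRST(S)={a,c}  FIRST(A)={c,d}  FIRST(B)={a}

FIRST(A) = ["c", "d"]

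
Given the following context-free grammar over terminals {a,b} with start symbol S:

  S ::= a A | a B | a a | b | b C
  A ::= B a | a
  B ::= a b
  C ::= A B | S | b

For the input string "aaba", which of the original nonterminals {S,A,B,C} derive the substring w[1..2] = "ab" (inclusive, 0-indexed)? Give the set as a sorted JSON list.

Convert to CNF:
  S -> T0 A | T0 B | T0 T0 | T1 C | b
  A -> B T0 | a
  B -> T0 T1
  C -> A B | T0 A | T0 B | T0 T0 | T1 C | b
  T0 -> a
  T1 -> b

CYK fill (cells [i..j] with 1 ≤ i ≤ j ≤ 2 only):
  [1..1]={A,T0}  "a"  orig:{A}
  [2..2]={C,S,T1}  "b"  orig:{C,S}
  [1..2]={B}  "ab"

Original NTs in T[1,2] deriving "ab": ["B"]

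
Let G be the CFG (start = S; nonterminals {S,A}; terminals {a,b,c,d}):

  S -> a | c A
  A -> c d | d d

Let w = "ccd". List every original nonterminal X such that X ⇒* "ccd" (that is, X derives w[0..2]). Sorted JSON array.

Convert to CNF:
  S -> T0 A | a
  A -> T0 T1 | T1 T1
  T0 -> c
  T1 -> d

Fill CYK table bottom-up, restricted to cells inside w[0..2]:
  [0..0]={T0}  "c"  orig:{}
  [1..1]={T0}  "c"  orig:{}
  [2..2]={T1}  "d"  orig:{}
  [0..1]=∅  "cc"
  [1..2]={A}  "cd"
  [0..2]={S}  "ccd"

Original NTs in T[0,2] deriving "ccd": ["S"]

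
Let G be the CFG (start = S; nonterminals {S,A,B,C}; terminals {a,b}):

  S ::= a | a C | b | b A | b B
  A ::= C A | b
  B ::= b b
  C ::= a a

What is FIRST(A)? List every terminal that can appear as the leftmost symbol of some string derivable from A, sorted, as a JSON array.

FIRST iteration:
[1]
  A via A→b: +{b}
  B via B→b b: +{b}
  C via C→a a: +{a}
  S via S→a: +{a}
  S via S→b: +{b}
  FIRST(S)={a,b}  FIRST(A)={b}  FIRST(B)={b}  FIRST(C)={a}
[2]
  A via A→C A: +{a}
  FIRST(S)={a,b}  FIRST(A)={a,b}  FIRST(B)={b}  FIRST(C)={a}
[3] (stable)
  FIRST(S)={a,b}  FIRST(A)={a,b}  FIRST(B)={b}  FIRST(C)={a}

FIRST(A) = ["a", "b"]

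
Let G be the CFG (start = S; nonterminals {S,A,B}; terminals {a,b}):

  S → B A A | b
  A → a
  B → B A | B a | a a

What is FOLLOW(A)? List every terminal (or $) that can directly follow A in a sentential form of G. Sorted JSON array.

FIRST sets, iterate to fixpoint:
iter 1:
  A via A→a: +{a}
  B via B→a a: +{a}
  S via S→B A A: +{a}
  S via S→b: +{b}
  S: {a,b}  A: {a}  B: {a}
iter 2: — fixpoint
  S: {a,b}  A: {a}  B: {a}

FOLLOW sets:
seed FOLLOW(S) with $
pass 1:
  B→B A: FOLLOW(B) ⊇ FIRST(A) = {a}; new: +{a}
  B→B A: FOLLOW(A) ⊇ FOLLOW(B) ⊇ {a}; new: +{a}
  S→B A A: FOLLOW(A) ⊇ FOLLOW(S) ⊇ {$}; new: +{$}
  S: {$}  A: {$,a}  B: {a}
pass 2: (no change)
  S: {$}  A: {$,a}  B: {a}

FOLLOW(A) = ["$", "a"]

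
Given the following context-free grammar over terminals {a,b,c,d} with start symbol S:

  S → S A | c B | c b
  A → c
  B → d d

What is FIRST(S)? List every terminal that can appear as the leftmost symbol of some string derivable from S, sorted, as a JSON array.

FIRST sets, iterate to fixpoint:
pass 1:
  A via A→c: +{c}
  B via B→d d: +{d}
  S via S→c B: +{c}
  FIRST(S)={c}  FIRST(A)={c}  FIRST(B)={d}
pass 2: done
  FIRST(S)={c}  FIRST(A)={c}  FIRST(B)={d}

FIRST(S) = ["c"]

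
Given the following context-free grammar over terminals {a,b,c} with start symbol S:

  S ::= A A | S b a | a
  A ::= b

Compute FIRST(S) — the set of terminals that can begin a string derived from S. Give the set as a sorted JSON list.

FIRST iteration:
round 1:
  A via A→b: +{b}
  S via S→A A: +{b}
  S via S→a: +{a}
  S: {a,b}  A: {b}
round 2: (stable)
  S: {a,b}  A: {b}

FIRST(S) = ["a", "b"]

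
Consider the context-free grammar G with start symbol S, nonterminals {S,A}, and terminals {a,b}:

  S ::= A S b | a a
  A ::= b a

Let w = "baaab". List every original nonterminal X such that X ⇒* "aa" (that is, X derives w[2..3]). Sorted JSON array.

CNF form of G:
  S -> A X2 | T1 T1
  A -> T0 T1
  T0 -> b
  T1 -> a
  X2 -> S T0

Fill CYK table bottom-up (cells [i..j] with 2 ≤ i ≤ j ≤ 3 only):
  T[2,2] 'a' = {T1}  orig:{}
  T[3,3] 'a' = {T1}  orig:{}
  T[2,3] 'aa' = {S}

Original NTs in T[2,3] deriving "aa": ["S"]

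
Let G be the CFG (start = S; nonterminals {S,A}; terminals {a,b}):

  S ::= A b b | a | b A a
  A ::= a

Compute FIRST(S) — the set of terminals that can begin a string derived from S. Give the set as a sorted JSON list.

FIRST sets, iterate to fixpoint:
iter 1:
  A via A→a: +{a}
  S via S→A b b: +{a}
  S via S→b A a: +{b}
  FIRST(S)={a,b}  FIRST(A)={a}
iter 2: — fixpoint
  FIRST(S)={a,b}  FIRST(A)={a}

FIRST(S) = ["a", "b"]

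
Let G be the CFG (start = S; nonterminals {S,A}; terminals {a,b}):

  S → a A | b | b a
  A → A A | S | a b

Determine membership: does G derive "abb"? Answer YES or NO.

CNF form of G:
  S -> T0 A | T1 T0 | b
  A -> A A | T0 A | T0 T1 | T1 T0 | b
  T0 -> a
  T1 -> b

Fill CYK table bottom-up:
  T[0,0] 'a' = {T0}  orig:{}
  T[1,1] 'b' = {A,S,T1}  orig:{A,S}
  T[2,2] 'b' = {A,S,T1}  orig:{A,S}
  T[0,1] 'ab' = {A,S}
  T[1,2] 'bb' = {A}
  T[0,2] 'abb' = {A,S}

S ∈ T[0,2] ⇒ YES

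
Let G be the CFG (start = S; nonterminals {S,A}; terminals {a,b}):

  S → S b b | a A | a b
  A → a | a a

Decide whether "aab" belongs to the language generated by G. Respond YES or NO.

CNF form of G:
  S -> S X2 | T0 A | T0 T1
  A -> T0 T0 | a
  T0 -> a
  T1 -> b
  X2 -> T1 T1

CYK table (by increasing span):
  [0..0]={A,T0}  "a"  orig:{A}
  [1..1]={A,T0}  "a"  orig:{A}
  [2..2]={T1}  "b"  orig:{}
  [0..1]={A,S}  "aa"
  [1..2]={S}  "ab"
  [0..2]=∅  "aab"

S ∉ T[0,2] ⇒ NO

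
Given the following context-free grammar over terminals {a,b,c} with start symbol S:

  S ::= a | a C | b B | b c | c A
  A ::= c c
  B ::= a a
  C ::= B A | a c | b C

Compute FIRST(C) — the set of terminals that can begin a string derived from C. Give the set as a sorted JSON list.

FIRST iteration:
round 1:
  A via A→c c: +{c}
  B via B→a a: +{a}
  C via C→B A: +{a}
  C via C→b C: +{b}
  S via S→a: +{a}
  S via S→b B: +{b}
  S via S→c A: +{c}
  S: {a,b,c}  A: {c}  B: {a}  C: {a,b}
round 2: — fixpoint
  S: {a,b,c}  A: {c}  B: {a}  C: {a,b}

FIRST(C) = ["a", "b"]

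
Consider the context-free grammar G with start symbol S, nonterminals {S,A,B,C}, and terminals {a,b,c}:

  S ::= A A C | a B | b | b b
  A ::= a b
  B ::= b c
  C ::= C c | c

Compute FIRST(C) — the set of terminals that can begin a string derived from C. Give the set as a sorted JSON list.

FIRST iteration:
iter 1:
  A via A→a b: +{a}
  B via B→b c: +{b}
  C via C→c: +{c}
  S via S→A A C: +{a}
  S via S→b: +{b}
  S: {a,b}  A: {a}  B: {b}  C: {c}
iter 2: — fixpoint
  S: {a,b}  A: {a}  B: {b}  C: {c}

FIRST(C) = ["c"]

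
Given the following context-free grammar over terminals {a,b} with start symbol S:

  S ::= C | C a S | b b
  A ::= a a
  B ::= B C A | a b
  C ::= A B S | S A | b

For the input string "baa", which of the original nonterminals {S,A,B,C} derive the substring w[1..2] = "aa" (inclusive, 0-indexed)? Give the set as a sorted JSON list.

CNF form of G:
  S -> A X4 | C X5 | S A | T1 T1 | b
  A -> T0 T0
  B -> B X2 | T0 T1
  C -> A X3 | S A | b
  T0 -> a
  T1 -> b
  X2 -> C A
  X3 -> B S
  X4 -> B S
  X5 -> T0 S

CYK table (by increasing span) (cells [i..j] with 1 ≤ i ≤ j ≤ 2 only):
  cell(1,1) a: {T0}  orig:{}
  cell(2,2) a: {T0}  orig:{}
  cell(1,2) aa: {A}

Original NTs in T[1,2] deriving "aa": ["A"]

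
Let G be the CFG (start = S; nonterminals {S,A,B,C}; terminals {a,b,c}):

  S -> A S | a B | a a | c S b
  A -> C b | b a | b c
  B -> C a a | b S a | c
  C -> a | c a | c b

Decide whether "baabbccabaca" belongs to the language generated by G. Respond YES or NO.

CNF form of G:
  S -> A S | T1 B | T1 T1 | T2 X5
  A -> C T0 | T0 T1 | T0 T2
  B -> C X3 | T0 X4 | c
  C -> T2 T0 | T2 T1 | a
  T0 -> b
  T1 -> a
  T2 -> c
  X3 -> T1 T1
  X4 -> S T1
  X5 -> S T0

CYK fill:
  cell(0,0) b: {T0}  orig:{}
  cell(1,1) a: {C,T1}  orig:{C}
  cell(2,2) a: {C,T1}  orig:{C}
  cell(3,3) b: {T0}  orig:{}
  cell(4,4) b: {T0}  orig:{}
  cell(5,5) c: {B,T2}  orig:{B}
  cell(6,6) c: {B,T2}  orig:{B}
  cell(7,7) a: {C,T1}  orig:{C}
  cell(8,8) b: {T0}  orig:{}
  cell(9,9) a: {C,T1}  orig:{C}
  cell(10,10) c: {B,T2}  orig:{B}
  cell(11,11) a: {C,T1}  orig:{C}
  cell(0,1) ba: {A}
  cell(1,2) aa: {S,X3}  orig:{S}
  cell(2,3) ab: {A}
  cell(3,4) bb: ∅
  cell(4,5) bc: {A}
  cell(5,6) cc: ∅
  cell(6,7) ca: {C}
  cell(7,8) ab: {A}
  cell(8,9) ba: {A}
  cell(9,10) ac: {S}
  cell(10,11) ca: {C}
  cell(0,2) baa: ∅
  cell(1,3) aab: {X5}  orig:{}
  cell(2,4) abb: ∅
  cell(3,5) bbc: ∅
  cell(4,6) bcc: ∅
  cell(5,7) cca: ∅
  cell(6,8) cab: {A}
  cell(7,9) aba: ∅
  cell(8,10) bac: ∅
  cell(9,11) aca: {X4}  orig:{}
  cell(0,3) baab: ∅
  cell(1,4) aabb: ∅
  cell(2,5) abbc: ∅
  cell(3,6) bbcc: ∅
  cell(4,7) bcca: ∅
  cell(5,8) ccab: ∅
  cell(6,9) caba: ∅
  cell(7,10) abac: {S}
  cell(8,11) baca: {B}
  cell(0,4) baabb: ∅
  cell(1,5) aabbc: ∅
  cell(2,6) abbcc: ∅
  cell(3,7) bbcca: ∅
  cell(4,8) bccab: ∅
  cell(5,9) ccaba: ∅
  cell(6,10) cabac: {S}
  cell(7,11) abaca: {S,X4}  orig:{S}
  cell(0,5) baabbc: ∅
  cell(1,6) aabbcc: ∅
  cell(2,7) abbcca: ∅
  cell(3,8) bbccab: ∅
  cell(4,9) bccaba: ∅
  cell(5,10) ccabac: ∅
  cell(6,11) cabaca: {X4}  orig:{}
  cell(0,6) baabbcc: ∅
  cell(1,7) aabbcca: ∅
  cell(2,8) abbccab: ∅
  cell(3,9) bbccaba: ∅
  cell(4,10) bccabac: {S}
  cell(5,11) ccabaca: ∅
  cell(0,7) baabbcca: ∅
  cell(1,8) aabbccab: ∅
  cell(2,9) abbccaba: ∅
  cell(3,10) bbccabac: ∅
  cell(4,11) bccabaca: {X4}  orig:{}
  cell(0,8) baabbccab: ∅
  cell(1,9) aabbccaba: ∅
  cell(2,10) abbccabac: {S}
  cell(3,11) bbccabaca: {B}
  cell(0,9) baabbccaba: ∅
  cell(1,10) aabbccabac: ∅
  cell(2,11) abbccabaca: {S,X4}  orig:{S}
  cell(0,10) baabbccabac: {S}
  cell(1,11) aabbccabaca: ∅
  cell(0,11) baabbccabaca: {S,X4}  orig:{S}

S ∈ T[0,11] ⇒ YES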